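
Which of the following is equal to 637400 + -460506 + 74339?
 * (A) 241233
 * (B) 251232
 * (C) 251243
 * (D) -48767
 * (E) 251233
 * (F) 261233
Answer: E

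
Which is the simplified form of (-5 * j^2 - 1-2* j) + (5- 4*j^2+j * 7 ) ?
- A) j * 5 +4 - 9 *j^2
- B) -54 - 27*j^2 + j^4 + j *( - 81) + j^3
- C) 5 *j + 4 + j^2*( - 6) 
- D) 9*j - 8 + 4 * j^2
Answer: A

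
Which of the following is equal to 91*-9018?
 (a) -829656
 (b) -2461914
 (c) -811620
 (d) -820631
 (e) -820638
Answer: e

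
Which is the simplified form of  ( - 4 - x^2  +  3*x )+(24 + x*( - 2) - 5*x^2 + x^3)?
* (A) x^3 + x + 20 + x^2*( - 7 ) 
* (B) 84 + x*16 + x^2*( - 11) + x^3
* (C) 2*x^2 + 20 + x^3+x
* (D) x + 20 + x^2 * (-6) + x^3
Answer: D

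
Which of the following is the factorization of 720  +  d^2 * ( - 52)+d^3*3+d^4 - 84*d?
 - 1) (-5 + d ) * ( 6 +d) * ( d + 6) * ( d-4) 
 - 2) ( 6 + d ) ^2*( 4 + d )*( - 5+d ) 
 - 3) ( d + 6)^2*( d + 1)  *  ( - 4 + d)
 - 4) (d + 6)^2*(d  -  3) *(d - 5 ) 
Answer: 1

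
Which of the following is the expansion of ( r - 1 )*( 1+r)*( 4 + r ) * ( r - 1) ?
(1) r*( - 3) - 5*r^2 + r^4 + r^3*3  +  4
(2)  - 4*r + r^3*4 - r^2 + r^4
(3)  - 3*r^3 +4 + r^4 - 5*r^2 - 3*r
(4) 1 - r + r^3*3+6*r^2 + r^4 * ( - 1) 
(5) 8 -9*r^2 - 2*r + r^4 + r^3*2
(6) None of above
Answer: 1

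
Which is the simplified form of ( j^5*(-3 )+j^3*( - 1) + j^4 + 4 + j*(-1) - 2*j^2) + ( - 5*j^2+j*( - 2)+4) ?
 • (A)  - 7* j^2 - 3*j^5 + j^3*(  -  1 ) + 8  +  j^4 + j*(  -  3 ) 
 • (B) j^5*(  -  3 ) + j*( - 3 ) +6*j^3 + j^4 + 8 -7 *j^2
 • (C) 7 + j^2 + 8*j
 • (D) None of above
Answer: A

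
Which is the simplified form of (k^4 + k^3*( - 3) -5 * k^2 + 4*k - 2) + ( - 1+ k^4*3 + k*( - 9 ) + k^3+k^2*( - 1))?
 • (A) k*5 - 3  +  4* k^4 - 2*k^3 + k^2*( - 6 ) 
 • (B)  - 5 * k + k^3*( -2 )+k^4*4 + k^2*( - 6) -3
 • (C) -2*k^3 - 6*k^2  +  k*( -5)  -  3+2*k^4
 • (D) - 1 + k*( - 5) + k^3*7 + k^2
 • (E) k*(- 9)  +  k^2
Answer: B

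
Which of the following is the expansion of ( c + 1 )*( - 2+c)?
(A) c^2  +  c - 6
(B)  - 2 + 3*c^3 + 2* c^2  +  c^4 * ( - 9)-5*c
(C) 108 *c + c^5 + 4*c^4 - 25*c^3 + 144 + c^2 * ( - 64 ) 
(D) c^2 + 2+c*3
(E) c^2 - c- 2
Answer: E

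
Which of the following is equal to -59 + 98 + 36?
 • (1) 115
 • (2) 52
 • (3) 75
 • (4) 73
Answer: 3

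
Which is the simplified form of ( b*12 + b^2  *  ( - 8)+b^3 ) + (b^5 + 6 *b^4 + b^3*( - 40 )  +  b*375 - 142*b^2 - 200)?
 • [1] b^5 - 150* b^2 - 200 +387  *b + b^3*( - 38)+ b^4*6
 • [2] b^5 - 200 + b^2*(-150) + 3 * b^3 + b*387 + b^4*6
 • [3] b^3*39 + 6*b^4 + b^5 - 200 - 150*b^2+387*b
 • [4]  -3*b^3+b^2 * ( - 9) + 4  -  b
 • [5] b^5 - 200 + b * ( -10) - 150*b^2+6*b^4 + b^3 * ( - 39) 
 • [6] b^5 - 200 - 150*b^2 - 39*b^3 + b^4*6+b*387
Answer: 6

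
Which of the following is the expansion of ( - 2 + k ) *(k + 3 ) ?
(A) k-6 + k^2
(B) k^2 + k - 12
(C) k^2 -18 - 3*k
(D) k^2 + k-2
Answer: A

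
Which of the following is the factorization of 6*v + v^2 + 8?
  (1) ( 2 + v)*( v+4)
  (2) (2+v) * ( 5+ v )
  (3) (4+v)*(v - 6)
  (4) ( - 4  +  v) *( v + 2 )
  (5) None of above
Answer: 1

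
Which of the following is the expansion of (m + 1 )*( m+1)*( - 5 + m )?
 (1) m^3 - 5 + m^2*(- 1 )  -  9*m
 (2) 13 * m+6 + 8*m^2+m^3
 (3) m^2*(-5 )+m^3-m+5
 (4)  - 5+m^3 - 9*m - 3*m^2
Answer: 4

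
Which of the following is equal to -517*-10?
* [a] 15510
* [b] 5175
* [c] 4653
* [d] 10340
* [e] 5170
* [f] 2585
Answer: e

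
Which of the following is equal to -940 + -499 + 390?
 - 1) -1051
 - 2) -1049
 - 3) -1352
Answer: 2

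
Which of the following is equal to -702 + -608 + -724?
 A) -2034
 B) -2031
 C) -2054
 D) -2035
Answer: A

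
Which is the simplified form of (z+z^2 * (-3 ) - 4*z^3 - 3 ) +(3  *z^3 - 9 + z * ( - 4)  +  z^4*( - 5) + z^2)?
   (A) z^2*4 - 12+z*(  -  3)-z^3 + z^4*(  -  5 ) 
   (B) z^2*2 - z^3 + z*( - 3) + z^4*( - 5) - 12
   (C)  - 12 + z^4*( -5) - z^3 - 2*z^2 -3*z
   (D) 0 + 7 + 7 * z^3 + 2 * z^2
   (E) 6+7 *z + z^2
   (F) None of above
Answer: C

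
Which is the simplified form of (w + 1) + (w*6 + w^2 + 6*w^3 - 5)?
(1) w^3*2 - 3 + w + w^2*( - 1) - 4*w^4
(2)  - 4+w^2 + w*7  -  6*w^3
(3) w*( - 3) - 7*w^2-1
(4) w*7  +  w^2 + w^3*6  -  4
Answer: 4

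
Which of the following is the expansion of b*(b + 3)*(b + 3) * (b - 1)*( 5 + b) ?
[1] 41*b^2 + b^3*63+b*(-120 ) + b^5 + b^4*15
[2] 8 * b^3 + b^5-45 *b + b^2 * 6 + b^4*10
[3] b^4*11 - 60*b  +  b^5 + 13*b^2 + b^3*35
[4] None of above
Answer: 4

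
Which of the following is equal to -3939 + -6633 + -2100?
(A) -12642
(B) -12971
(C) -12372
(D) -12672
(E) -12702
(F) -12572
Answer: D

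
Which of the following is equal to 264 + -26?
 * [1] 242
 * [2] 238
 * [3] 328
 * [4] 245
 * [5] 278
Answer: 2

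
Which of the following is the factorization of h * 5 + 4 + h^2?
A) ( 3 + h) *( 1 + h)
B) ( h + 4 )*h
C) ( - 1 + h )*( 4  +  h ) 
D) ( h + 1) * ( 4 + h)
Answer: D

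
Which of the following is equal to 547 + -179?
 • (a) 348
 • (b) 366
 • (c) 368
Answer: c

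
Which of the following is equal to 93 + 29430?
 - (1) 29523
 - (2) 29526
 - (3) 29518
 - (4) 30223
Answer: 1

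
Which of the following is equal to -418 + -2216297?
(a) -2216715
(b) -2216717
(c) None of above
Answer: a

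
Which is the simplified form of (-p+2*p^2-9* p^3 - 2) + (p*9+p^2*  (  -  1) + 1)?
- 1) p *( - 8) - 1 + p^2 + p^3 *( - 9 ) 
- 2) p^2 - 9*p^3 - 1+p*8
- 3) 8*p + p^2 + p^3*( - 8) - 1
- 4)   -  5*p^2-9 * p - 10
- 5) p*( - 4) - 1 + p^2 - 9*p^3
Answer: 2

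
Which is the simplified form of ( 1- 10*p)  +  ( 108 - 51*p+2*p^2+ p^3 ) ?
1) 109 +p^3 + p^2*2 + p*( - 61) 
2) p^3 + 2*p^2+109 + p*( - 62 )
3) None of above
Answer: 1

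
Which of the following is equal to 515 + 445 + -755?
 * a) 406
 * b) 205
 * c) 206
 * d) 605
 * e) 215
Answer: b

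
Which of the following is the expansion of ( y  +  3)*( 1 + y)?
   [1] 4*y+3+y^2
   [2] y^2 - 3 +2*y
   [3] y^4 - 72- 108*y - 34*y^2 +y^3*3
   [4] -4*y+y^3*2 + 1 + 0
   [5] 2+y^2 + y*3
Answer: 1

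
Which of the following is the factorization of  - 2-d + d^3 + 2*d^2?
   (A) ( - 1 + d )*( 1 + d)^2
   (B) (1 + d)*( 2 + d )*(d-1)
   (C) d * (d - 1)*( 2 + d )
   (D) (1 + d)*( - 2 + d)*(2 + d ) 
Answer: B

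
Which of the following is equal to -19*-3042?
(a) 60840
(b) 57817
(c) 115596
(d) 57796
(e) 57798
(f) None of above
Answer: e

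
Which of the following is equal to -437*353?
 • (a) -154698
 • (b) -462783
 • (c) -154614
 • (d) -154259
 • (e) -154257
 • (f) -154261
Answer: f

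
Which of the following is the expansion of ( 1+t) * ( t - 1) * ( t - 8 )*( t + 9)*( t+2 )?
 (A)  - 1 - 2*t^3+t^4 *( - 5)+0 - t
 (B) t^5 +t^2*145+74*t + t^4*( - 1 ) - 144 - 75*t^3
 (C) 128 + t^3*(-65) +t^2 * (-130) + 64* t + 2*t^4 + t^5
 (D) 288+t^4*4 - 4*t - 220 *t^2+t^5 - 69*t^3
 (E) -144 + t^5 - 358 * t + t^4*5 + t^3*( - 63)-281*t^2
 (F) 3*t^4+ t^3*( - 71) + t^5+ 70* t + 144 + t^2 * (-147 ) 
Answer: F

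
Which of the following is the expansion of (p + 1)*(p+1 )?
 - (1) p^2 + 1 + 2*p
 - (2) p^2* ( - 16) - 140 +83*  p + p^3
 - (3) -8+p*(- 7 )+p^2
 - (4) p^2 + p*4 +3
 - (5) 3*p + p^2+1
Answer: 1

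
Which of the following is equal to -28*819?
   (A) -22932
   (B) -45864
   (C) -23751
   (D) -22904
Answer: A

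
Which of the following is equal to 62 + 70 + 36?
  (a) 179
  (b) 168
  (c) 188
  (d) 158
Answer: b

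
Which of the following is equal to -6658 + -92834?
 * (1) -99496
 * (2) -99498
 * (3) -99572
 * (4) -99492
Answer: 4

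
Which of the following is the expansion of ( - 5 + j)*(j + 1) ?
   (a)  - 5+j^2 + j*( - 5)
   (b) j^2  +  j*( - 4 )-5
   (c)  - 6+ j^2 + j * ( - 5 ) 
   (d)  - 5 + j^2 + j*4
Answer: b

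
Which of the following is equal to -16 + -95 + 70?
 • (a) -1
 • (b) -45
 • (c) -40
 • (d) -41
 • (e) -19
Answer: d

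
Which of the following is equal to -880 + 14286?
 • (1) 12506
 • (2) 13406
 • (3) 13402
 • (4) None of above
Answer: 2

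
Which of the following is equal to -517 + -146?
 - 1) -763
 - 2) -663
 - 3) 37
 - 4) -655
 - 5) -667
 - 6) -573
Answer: 2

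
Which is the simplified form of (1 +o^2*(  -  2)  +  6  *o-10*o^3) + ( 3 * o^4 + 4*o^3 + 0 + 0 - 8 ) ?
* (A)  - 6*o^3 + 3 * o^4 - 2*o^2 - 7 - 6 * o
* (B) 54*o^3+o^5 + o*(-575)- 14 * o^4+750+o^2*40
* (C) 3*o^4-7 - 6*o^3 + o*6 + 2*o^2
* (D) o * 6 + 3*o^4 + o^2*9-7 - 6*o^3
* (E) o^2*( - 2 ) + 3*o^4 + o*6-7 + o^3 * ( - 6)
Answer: E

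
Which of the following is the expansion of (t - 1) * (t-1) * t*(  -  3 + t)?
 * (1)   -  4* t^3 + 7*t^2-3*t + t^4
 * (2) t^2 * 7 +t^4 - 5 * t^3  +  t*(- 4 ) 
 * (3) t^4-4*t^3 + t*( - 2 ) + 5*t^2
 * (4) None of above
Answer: 4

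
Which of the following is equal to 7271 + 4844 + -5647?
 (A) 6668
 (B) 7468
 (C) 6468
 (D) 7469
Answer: C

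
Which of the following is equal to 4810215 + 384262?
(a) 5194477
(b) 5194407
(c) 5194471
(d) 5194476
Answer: a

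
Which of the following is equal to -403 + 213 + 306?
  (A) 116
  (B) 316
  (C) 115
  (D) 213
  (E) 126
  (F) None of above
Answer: A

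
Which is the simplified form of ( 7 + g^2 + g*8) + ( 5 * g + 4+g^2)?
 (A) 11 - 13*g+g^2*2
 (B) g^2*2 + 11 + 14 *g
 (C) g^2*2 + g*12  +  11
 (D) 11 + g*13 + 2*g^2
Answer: D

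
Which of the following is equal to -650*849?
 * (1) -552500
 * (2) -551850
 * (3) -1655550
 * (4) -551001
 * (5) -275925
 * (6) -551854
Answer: 2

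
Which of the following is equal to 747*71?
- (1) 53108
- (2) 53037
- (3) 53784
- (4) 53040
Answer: 2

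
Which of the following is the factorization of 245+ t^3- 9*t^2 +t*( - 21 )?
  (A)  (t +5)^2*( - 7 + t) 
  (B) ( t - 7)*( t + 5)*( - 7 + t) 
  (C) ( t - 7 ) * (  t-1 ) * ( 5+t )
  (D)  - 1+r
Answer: B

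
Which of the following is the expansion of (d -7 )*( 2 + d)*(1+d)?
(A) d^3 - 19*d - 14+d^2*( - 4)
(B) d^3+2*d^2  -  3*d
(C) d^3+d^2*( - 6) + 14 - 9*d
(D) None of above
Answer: A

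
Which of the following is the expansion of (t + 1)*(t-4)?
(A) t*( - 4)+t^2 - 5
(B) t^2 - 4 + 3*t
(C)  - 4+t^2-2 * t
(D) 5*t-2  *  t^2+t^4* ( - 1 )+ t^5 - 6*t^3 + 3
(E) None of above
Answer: E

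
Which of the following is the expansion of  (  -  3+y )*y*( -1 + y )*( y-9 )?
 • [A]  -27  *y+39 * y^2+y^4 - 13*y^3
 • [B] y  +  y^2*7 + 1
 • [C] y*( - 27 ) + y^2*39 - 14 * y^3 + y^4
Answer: A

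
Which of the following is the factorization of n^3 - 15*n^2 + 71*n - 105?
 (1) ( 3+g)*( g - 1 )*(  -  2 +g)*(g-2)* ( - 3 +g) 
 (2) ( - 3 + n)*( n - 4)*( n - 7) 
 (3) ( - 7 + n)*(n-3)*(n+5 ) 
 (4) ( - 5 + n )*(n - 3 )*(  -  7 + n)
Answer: 4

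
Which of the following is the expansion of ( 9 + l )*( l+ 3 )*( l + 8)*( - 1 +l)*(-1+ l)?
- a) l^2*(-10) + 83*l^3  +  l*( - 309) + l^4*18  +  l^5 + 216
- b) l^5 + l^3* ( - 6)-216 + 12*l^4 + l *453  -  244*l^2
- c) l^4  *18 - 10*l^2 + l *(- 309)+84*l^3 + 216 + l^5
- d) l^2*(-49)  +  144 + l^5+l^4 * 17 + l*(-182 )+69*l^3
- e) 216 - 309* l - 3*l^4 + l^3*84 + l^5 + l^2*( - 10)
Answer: c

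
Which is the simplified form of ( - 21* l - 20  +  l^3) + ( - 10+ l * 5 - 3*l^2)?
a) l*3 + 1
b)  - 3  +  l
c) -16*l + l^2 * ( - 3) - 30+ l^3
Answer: c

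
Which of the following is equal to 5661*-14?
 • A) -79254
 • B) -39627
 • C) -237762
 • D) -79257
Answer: A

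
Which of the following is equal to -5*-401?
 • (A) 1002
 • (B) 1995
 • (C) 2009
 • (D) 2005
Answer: D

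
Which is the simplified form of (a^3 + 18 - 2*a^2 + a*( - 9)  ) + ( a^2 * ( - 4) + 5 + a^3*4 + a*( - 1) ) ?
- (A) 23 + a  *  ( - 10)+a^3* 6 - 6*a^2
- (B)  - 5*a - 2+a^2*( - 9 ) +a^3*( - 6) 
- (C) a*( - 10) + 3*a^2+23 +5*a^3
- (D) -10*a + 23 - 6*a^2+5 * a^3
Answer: D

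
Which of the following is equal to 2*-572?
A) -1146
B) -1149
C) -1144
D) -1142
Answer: C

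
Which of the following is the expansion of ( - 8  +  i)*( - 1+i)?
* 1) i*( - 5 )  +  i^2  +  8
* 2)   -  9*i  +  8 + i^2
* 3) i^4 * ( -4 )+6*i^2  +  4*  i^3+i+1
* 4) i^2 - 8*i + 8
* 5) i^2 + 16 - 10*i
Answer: 2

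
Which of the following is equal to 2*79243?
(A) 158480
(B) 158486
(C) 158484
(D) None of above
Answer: B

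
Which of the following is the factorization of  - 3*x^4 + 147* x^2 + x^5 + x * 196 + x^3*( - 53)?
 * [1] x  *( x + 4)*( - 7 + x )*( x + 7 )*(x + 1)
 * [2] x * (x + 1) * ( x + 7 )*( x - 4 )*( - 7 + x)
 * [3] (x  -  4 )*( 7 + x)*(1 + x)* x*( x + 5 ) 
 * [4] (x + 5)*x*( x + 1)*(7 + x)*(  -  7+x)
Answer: 2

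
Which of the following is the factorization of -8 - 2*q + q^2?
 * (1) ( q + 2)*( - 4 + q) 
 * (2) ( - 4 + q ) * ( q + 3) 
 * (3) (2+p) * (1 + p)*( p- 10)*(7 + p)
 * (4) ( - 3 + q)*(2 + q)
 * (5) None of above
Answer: 1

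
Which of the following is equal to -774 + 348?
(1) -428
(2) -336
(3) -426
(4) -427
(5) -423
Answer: 3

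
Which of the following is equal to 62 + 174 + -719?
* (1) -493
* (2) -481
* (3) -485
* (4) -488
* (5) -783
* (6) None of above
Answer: 6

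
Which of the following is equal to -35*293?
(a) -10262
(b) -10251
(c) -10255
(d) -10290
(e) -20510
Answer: c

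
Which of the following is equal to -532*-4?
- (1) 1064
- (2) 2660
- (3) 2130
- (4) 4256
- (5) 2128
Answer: 5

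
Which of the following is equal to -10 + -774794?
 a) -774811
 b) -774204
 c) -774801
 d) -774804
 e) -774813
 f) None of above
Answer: d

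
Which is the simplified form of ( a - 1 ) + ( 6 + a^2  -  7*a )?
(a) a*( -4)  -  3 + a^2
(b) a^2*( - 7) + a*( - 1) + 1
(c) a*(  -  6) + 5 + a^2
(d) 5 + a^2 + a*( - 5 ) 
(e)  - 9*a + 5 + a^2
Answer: c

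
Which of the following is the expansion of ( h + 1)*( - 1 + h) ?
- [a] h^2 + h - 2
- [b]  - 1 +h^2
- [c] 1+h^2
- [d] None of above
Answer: b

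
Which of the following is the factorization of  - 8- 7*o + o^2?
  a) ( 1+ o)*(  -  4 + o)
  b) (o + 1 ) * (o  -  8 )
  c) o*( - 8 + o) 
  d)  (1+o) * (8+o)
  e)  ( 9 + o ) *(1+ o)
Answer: b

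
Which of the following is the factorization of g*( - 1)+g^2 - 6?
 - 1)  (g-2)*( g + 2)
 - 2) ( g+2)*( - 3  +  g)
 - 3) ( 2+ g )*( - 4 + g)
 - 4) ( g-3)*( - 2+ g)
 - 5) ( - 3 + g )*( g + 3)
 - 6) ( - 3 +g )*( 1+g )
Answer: 2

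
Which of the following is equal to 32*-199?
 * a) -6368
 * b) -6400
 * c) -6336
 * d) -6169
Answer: a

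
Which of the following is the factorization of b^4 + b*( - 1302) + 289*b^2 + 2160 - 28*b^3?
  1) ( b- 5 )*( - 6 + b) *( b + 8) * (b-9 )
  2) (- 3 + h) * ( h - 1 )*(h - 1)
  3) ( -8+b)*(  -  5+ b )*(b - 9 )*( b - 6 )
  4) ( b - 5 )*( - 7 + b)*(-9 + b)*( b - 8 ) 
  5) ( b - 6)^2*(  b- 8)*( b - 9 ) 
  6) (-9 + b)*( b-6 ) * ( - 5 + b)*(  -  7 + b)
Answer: 3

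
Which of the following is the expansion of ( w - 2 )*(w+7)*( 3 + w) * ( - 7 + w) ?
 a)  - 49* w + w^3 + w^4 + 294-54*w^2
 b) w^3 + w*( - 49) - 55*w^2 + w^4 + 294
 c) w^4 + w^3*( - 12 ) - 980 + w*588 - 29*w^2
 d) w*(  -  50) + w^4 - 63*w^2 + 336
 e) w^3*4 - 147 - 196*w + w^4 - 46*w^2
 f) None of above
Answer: b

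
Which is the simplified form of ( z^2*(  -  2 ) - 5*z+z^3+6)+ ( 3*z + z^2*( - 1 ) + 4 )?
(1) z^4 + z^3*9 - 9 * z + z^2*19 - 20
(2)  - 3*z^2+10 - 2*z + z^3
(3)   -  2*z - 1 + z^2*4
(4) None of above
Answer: 2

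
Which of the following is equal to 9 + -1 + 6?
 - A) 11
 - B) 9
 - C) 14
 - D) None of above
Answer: C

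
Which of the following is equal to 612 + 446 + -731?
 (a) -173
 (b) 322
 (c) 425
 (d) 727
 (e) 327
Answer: e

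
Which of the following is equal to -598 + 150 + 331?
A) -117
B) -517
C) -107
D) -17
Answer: A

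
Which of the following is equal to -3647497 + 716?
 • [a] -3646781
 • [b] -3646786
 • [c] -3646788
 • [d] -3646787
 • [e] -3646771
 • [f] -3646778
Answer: a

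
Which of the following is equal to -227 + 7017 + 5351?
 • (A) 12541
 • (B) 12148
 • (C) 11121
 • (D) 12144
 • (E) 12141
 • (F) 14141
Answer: E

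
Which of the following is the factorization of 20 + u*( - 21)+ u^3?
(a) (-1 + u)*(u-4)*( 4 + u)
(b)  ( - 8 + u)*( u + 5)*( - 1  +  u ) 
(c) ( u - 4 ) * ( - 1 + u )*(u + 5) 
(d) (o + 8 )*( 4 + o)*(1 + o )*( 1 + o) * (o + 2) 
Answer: c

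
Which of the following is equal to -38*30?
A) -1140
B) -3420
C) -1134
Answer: A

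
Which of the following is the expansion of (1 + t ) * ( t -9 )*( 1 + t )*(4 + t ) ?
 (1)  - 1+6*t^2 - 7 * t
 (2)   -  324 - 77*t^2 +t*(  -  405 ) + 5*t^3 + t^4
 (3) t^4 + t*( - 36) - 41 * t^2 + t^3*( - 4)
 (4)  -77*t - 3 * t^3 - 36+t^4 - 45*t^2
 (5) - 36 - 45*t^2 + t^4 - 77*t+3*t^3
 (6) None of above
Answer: 4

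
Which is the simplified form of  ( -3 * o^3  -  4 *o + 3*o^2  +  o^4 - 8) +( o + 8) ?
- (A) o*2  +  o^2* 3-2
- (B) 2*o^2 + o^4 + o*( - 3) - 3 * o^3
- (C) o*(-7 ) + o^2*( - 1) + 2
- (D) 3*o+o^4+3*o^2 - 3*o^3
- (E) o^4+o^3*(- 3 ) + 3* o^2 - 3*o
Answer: E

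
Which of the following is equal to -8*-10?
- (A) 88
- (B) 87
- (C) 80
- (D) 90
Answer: C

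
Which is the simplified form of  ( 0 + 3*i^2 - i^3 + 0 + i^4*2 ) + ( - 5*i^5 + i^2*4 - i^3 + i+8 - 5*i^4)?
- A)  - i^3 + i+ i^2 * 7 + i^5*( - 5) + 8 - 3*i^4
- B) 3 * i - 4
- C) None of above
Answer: C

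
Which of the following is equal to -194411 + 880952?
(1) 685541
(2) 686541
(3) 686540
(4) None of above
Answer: 2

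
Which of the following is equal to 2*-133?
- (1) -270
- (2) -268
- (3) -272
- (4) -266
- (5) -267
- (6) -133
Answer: 4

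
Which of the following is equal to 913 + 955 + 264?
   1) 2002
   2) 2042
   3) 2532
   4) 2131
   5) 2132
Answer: 5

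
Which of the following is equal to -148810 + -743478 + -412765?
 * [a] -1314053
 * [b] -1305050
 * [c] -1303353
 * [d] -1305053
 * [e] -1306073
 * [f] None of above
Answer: d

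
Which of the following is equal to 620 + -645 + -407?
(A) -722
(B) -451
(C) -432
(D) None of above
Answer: C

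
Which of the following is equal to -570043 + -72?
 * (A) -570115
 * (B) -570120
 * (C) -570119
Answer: A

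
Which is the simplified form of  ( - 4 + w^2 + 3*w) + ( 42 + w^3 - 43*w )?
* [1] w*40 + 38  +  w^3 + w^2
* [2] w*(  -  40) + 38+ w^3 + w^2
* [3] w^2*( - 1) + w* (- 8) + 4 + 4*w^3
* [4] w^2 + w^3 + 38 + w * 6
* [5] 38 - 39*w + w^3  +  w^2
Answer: 2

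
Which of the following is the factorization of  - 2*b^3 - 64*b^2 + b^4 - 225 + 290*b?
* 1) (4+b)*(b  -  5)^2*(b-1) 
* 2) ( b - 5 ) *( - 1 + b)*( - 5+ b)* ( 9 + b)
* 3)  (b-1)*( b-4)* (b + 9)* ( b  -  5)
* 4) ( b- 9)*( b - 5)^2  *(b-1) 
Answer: 2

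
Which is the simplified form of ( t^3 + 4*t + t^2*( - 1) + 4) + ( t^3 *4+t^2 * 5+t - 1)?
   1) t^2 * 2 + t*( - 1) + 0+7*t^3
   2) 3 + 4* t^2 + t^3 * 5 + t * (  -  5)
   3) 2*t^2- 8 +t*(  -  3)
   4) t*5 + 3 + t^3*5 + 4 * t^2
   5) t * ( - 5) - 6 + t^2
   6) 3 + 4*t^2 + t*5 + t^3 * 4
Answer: 4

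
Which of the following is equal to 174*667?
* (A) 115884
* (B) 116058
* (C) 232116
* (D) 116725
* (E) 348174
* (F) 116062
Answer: B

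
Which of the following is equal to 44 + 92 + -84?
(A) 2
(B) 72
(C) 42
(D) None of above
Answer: D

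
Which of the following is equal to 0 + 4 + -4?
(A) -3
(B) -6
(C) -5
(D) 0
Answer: D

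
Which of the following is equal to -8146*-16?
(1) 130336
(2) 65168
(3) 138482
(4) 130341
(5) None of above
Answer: 1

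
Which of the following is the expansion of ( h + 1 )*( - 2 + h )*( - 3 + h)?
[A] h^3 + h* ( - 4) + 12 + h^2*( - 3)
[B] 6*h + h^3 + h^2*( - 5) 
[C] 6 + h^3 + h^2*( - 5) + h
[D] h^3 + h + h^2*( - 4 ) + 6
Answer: D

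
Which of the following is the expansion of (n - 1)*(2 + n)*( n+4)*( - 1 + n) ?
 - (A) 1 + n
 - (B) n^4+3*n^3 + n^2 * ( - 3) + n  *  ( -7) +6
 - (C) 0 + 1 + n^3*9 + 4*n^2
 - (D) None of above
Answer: D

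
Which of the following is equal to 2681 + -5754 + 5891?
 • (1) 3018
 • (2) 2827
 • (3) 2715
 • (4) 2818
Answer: 4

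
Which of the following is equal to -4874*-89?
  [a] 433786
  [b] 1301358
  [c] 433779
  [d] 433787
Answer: a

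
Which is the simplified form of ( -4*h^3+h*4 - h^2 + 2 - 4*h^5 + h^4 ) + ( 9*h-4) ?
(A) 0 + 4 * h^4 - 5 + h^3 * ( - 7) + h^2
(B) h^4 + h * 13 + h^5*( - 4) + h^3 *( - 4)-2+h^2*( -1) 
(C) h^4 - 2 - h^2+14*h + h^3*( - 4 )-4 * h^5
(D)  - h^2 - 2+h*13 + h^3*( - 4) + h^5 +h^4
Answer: B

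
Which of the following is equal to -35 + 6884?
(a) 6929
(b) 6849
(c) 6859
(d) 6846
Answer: b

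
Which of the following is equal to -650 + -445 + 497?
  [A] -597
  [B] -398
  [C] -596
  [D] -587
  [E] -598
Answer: E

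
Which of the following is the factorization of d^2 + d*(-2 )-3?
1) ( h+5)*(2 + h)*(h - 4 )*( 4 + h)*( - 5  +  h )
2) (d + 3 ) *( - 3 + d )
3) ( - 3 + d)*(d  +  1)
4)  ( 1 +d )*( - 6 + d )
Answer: 3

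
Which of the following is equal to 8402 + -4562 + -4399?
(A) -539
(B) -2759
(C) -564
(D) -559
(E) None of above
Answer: D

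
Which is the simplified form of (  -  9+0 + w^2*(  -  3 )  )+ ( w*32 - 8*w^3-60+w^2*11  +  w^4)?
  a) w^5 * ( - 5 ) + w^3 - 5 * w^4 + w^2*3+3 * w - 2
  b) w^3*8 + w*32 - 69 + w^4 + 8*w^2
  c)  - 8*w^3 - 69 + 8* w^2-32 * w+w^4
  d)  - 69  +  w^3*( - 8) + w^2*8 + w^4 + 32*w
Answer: d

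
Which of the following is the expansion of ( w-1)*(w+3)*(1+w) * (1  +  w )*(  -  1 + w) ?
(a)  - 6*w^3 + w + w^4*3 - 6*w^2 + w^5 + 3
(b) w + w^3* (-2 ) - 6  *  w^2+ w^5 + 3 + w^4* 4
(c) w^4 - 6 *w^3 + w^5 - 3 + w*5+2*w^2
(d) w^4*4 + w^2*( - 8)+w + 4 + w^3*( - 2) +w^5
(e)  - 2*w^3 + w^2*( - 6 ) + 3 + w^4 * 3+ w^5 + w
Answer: e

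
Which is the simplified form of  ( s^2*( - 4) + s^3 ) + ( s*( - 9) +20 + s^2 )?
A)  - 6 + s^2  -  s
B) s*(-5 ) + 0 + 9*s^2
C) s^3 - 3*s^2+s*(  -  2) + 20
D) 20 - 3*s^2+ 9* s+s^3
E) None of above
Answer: E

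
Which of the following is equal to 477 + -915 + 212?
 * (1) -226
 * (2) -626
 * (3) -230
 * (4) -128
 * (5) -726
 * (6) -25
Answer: 1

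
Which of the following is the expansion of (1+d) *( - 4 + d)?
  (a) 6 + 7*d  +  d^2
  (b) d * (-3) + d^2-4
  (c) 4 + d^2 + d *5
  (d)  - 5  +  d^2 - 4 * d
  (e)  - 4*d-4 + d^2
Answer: b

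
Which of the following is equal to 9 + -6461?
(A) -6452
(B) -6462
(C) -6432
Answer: A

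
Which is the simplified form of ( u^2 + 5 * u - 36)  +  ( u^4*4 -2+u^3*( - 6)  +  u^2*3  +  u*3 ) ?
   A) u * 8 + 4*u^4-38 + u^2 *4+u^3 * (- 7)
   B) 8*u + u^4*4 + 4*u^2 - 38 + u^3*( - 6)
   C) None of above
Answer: B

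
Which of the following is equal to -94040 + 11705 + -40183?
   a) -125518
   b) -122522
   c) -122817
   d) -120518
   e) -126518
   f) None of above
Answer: f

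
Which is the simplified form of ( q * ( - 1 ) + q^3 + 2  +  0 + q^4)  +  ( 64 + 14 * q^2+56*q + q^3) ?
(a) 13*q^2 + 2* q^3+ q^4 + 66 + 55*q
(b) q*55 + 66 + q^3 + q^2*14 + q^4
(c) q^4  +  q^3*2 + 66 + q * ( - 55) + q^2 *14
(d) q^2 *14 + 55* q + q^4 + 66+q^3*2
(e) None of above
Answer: d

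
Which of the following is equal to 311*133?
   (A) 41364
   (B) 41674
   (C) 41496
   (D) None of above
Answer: D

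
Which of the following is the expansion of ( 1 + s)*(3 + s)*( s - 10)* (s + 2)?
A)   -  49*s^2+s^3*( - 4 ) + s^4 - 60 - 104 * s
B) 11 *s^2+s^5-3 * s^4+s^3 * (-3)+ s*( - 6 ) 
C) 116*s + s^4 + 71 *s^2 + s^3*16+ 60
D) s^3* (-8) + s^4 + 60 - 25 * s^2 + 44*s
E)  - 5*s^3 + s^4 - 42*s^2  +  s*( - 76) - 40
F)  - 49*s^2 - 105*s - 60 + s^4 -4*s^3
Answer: A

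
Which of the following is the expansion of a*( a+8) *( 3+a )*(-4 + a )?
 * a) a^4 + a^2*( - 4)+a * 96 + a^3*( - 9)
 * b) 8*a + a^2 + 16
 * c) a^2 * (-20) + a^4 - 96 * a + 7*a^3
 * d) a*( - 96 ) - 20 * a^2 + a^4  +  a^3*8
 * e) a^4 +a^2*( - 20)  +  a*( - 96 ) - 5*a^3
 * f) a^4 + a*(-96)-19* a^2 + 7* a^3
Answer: c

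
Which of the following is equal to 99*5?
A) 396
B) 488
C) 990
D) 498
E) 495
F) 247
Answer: E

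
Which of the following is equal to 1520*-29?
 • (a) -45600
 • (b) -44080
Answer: b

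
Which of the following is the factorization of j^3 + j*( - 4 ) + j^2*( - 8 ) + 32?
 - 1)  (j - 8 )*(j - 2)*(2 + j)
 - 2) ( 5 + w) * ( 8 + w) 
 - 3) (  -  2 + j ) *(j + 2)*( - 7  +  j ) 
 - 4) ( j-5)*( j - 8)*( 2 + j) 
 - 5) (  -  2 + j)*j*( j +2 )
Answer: 1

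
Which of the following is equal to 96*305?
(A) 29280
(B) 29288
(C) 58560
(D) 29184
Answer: A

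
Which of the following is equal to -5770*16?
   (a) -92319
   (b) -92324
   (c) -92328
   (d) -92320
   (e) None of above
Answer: d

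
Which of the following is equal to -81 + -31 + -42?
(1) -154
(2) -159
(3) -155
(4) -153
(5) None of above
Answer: 1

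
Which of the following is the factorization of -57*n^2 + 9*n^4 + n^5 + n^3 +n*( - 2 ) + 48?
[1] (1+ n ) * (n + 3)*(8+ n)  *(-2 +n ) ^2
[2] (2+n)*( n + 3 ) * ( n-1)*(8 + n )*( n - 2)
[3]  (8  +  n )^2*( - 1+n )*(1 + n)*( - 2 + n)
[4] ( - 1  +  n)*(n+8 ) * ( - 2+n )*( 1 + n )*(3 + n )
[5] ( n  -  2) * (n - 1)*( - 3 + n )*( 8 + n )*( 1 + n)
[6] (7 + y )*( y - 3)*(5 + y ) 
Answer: 4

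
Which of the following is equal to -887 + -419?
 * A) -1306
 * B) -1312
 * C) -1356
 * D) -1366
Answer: A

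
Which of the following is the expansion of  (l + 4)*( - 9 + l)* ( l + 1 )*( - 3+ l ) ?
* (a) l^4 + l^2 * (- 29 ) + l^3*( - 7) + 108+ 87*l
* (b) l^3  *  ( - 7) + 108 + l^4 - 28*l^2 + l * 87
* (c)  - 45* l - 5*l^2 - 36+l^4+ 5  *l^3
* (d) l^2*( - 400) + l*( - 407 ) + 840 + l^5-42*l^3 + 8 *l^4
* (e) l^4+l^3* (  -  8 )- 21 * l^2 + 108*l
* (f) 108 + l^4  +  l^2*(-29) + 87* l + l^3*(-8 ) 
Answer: a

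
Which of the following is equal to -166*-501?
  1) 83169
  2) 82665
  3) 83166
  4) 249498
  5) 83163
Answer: 3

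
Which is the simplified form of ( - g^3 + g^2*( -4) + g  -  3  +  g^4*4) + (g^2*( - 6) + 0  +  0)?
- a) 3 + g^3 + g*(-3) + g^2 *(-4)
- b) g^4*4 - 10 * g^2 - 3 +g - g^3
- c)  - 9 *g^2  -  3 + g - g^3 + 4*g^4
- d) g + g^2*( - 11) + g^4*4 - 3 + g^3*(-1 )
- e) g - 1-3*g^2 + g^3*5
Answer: b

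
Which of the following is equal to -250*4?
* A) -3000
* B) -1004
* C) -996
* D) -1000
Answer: D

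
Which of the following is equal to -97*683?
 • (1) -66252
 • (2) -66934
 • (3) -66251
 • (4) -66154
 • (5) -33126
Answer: 3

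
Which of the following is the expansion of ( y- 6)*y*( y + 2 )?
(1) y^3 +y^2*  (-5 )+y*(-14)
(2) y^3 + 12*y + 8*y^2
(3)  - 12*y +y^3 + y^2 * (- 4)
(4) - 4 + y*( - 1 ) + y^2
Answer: 3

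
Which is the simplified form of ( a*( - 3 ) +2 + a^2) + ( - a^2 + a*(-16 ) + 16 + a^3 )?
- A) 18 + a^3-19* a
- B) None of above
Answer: A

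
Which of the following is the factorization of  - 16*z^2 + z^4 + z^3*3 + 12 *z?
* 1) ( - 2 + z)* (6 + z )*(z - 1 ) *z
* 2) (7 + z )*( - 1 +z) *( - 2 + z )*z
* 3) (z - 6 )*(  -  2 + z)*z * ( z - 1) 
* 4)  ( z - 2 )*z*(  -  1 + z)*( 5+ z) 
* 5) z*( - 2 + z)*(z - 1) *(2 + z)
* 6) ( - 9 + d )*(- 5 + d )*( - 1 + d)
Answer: 1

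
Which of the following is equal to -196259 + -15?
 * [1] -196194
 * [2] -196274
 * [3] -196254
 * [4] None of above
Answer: 2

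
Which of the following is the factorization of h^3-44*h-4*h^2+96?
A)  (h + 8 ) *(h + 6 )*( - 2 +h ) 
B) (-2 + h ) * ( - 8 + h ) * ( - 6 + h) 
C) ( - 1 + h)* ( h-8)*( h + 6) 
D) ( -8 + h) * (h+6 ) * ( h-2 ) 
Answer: D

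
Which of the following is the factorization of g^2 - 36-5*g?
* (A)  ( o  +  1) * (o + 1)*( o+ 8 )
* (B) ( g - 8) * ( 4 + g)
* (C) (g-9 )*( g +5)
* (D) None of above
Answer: D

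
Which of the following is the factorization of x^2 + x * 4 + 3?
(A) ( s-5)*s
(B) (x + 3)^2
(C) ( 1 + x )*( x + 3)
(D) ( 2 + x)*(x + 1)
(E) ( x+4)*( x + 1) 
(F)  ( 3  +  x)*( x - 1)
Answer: C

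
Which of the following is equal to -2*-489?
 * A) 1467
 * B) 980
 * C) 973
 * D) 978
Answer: D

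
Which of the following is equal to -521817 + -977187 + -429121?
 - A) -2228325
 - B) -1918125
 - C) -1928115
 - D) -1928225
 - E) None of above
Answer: E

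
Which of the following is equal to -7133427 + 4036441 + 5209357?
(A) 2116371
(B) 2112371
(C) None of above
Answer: B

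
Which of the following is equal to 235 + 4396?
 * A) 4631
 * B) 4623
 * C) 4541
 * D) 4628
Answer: A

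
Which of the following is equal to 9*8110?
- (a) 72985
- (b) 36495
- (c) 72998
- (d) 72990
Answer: d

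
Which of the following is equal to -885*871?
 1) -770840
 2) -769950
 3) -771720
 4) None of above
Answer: 4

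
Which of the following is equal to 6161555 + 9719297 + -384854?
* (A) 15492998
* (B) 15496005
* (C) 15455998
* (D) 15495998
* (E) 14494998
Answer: D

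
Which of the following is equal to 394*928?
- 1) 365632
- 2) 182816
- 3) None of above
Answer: 1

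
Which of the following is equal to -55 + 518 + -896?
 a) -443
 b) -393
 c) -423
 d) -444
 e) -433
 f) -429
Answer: e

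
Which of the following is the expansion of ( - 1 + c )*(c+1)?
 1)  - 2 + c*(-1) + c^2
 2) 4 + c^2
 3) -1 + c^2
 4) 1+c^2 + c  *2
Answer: 3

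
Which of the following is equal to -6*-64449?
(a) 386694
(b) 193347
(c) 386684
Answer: a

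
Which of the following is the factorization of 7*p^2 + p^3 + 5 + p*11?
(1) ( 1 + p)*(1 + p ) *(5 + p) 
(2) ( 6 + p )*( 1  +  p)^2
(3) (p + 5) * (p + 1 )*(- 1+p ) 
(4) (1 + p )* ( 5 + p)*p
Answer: 1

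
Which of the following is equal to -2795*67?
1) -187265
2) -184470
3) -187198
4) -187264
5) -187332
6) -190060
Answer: 1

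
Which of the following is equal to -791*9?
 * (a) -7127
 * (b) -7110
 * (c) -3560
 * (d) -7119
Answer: d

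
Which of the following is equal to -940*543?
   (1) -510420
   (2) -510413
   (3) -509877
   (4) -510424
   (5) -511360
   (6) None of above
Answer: 1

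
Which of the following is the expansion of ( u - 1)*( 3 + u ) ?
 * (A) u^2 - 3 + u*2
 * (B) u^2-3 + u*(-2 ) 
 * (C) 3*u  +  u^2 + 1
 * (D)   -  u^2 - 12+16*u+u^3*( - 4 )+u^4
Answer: A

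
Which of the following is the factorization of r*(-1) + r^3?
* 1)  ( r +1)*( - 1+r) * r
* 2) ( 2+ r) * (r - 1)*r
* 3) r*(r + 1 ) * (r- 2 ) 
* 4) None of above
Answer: 1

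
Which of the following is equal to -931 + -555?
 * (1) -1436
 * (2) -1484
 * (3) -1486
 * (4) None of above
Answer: 3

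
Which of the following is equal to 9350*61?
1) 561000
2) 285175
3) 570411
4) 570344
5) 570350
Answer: 5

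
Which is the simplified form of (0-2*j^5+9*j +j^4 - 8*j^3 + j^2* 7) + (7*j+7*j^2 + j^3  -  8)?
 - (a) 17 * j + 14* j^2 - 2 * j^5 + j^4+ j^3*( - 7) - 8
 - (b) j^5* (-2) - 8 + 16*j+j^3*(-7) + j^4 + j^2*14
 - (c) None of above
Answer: b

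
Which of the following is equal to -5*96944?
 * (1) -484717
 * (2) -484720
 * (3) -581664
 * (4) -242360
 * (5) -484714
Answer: 2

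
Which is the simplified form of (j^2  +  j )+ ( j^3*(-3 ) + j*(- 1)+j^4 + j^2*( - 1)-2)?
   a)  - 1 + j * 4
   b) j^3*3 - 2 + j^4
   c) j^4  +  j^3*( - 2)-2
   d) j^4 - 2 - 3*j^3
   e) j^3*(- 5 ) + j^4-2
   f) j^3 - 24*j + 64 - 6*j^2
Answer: d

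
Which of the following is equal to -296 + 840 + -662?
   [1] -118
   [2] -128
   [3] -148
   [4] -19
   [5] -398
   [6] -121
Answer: 1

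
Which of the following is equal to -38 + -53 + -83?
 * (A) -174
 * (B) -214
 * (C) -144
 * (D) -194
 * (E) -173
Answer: A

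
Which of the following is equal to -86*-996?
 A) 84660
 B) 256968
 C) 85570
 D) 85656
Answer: D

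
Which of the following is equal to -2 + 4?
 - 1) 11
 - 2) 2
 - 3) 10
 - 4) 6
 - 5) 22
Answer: 2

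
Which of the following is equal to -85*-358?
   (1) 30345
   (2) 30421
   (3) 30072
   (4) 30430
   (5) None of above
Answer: 4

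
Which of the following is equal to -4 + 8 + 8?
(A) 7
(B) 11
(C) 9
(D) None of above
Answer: D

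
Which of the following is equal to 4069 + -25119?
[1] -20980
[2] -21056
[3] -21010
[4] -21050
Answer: 4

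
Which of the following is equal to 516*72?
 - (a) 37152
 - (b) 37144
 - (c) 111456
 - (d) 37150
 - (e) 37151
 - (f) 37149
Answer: a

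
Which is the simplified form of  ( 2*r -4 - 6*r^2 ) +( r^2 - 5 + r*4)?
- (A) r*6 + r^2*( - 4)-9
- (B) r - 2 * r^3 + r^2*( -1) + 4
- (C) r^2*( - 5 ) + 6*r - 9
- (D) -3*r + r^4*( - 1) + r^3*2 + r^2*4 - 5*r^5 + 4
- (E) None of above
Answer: C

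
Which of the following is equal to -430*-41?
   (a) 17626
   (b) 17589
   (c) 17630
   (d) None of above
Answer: c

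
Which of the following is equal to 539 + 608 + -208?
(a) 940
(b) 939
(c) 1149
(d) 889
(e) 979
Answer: b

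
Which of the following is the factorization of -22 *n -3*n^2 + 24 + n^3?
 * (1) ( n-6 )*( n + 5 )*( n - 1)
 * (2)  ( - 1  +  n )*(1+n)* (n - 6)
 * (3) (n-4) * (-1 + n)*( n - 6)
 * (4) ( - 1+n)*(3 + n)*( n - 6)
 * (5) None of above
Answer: 5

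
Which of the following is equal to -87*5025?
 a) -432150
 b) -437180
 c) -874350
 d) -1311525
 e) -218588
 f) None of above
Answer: f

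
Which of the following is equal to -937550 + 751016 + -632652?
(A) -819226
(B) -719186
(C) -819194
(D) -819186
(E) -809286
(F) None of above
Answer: D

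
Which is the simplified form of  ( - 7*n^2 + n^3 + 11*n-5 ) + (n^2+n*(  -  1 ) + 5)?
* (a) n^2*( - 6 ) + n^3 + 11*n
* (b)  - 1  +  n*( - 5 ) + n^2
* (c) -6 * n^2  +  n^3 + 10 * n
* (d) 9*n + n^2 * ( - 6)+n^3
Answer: c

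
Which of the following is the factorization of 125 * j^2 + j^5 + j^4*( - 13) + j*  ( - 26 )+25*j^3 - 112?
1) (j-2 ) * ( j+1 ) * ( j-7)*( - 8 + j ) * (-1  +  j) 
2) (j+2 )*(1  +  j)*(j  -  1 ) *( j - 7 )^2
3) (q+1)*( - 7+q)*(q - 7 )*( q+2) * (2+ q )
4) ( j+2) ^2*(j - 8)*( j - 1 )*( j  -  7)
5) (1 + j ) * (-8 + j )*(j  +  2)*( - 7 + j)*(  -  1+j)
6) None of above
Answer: 5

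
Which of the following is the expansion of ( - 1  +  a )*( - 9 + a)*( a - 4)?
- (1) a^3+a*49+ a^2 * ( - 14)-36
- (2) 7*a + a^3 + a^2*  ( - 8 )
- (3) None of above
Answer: 1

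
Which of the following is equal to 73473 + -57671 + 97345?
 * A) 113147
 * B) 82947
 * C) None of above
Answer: A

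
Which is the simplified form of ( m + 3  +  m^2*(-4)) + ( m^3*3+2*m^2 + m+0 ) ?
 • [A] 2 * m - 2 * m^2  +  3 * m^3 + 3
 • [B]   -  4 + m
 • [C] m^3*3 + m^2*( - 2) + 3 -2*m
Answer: A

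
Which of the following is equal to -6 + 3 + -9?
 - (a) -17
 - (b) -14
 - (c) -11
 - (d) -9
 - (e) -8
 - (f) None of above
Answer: f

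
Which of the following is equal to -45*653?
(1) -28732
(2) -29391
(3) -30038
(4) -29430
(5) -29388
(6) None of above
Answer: 6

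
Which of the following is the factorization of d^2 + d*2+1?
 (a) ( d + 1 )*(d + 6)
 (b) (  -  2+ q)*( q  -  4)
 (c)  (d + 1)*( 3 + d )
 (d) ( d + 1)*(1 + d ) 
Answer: d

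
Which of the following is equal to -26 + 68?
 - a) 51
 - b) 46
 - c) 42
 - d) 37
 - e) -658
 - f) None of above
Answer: c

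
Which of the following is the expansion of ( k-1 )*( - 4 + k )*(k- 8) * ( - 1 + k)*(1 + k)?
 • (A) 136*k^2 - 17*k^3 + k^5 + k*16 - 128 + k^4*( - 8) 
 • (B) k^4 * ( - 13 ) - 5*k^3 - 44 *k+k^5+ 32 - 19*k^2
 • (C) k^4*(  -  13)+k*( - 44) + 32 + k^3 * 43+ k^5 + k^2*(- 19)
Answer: C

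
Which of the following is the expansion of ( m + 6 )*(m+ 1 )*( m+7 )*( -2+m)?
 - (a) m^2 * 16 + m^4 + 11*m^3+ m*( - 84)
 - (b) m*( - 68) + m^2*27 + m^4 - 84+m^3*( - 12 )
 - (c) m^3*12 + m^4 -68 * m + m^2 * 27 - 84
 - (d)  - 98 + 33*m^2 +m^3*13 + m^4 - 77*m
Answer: c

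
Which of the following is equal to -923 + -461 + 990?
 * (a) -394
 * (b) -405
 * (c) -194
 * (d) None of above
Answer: a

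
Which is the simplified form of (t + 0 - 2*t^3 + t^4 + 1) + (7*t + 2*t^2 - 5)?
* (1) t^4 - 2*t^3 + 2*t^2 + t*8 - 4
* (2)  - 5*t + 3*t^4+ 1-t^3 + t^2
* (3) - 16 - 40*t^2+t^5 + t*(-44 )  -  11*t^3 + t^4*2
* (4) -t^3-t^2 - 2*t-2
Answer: 1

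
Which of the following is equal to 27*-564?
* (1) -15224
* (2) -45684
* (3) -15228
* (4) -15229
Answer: 3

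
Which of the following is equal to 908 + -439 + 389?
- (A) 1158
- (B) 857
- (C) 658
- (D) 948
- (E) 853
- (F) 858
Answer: F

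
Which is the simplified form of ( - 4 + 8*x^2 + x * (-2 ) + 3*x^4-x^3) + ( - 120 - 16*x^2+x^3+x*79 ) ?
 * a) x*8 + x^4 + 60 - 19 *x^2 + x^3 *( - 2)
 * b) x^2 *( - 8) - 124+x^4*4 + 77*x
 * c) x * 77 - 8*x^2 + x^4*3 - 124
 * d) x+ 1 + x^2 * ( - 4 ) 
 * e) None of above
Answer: c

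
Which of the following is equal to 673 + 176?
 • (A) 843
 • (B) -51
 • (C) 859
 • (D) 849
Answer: D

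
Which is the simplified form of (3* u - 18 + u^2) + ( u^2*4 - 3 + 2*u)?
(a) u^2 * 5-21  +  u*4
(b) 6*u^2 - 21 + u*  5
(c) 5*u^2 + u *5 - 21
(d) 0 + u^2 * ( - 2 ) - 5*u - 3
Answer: c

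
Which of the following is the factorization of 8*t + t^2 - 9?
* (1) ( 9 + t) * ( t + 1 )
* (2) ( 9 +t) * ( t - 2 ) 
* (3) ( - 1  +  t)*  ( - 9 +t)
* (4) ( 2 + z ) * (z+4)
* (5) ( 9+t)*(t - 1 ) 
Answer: 5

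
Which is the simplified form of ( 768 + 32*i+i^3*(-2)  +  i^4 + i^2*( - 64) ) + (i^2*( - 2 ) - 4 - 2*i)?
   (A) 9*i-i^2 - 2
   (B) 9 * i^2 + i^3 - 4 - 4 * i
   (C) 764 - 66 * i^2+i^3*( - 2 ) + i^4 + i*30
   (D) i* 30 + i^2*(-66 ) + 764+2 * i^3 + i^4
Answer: C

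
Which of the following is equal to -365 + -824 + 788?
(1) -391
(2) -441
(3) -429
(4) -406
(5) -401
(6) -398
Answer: 5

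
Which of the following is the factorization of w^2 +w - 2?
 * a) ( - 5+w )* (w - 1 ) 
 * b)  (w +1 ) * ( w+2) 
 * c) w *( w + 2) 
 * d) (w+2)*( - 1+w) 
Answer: d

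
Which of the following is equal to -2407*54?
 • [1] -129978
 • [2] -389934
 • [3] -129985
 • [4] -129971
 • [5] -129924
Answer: 1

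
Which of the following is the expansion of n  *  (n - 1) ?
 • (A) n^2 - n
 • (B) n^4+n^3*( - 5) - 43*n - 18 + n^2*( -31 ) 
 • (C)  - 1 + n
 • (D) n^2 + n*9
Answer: A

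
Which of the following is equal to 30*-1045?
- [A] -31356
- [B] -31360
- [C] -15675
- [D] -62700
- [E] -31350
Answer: E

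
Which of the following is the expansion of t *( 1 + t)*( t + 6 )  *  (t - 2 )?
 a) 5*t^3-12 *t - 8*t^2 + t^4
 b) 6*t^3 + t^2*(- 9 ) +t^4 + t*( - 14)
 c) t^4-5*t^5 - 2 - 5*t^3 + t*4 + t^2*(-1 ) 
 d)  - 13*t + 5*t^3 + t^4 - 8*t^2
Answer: a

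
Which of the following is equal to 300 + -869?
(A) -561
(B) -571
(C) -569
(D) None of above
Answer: C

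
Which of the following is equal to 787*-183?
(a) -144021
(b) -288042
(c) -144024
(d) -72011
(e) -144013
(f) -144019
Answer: a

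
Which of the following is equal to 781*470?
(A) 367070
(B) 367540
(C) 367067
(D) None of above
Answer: A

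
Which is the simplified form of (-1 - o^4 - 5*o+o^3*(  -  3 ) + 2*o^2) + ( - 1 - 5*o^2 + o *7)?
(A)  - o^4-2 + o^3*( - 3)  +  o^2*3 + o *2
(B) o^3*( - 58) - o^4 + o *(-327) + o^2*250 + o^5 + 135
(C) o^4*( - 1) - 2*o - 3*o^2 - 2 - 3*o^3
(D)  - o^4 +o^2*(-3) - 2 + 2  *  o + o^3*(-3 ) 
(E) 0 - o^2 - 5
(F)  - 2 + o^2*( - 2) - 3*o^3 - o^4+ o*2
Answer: D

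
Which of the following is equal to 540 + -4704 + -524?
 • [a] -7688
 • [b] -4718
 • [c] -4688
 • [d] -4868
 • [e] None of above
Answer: c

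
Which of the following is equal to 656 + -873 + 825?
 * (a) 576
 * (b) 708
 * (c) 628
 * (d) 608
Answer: d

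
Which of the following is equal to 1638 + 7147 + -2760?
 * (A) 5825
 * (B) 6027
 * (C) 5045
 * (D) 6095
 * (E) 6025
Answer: E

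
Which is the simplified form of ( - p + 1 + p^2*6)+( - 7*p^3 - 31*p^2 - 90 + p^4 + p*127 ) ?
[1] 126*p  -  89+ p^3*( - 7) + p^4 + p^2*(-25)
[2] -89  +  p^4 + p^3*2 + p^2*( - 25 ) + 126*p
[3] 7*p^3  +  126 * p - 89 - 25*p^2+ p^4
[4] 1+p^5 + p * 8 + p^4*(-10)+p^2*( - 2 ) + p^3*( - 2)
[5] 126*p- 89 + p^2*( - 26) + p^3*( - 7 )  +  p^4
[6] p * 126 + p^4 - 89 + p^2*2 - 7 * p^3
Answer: 1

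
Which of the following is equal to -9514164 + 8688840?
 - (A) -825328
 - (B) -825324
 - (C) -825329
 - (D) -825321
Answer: B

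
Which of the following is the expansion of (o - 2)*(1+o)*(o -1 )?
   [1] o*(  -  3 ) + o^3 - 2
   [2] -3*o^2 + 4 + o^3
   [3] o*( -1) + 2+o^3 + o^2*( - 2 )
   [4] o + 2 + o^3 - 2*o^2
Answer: 3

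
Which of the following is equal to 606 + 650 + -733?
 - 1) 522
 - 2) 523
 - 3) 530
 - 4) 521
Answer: 2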